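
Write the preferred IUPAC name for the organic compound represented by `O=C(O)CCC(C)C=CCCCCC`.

The longest chain bearing the –COOH group and the multiple bond is 11 carbons long (undecane).
The highest-priority functional group is a carboxylic acid (terminal –COOH), so the name ends in -oic acid.
A C=C double bond in the chain gives the infix -ene-.
Number the chain so that the carboxylic acid carbon is C-1 by definition.
With this numbering: the double bond between C-5 and C-6; a methyl group at C-4.
Assembling the pieces gives 4-methylundec-5-enoic acid.

4-methylundec-5-enoic acid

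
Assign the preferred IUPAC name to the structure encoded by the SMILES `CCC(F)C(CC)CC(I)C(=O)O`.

The longest chain bearing the –COOH group is 7 carbons long (heptane).
The highest-priority functional group is a carboxylic acid (terminal –COOH), so the name ends in -oic acid.
Choose the numbering such that the carboxylic acid carbon is C-1 by definition.
With this numbering: an ethyl group at C-4; a fluoro group at C-5; an iodo group at C-2.
Substituent prefixes are cited in alphabetical order (multiplying prefixes like di-/tri- are ignored for ordering).
Putting it together: 4-ethyl-5-fluoro-2-iodoheptanoic acid.

4-ethyl-5-fluoro-2-iodoheptanoic acid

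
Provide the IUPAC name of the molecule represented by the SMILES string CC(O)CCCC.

Counting along the main chain through the –OH group gives 6 carbons: the parent is hexane.
The principal characteristic group is an alcohol (–OH), named with the suffix -ol.
Number the chain so that numbering from this end puts the hydroxyl group at C-2 rather than C-5.
That gives the hydroxyl at C-2.
The name is hexan-2-ol.

hexan-2-ol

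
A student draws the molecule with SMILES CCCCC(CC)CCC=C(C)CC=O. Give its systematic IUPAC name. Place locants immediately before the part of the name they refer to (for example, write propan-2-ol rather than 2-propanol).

7-ethyl-3-methylundec-3-enal

The longest carbon chain that includes the –CHO group and the multiple bond has 11 carbons, so the parent hydride is undecane.
An aldehyde (terminal –CHO) is the principal characteristic group, giving the suffix -al.
A C=C double bond in the chain gives the infix -ene-.
Number the chain so that the aldehyde carbon is C-1 by definition.
With this numbering: the double bond between C-3 and C-4; an ethyl group at C-7; a methyl group at C-3.
Substituent prefixes are cited in alphabetical order (multiplying prefixes like di-/tri- are ignored for ordering).
The name is 7-ethyl-3-methylundec-3-enal.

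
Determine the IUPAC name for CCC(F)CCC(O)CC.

6-fluorooctan-3-ol

The longest chain bearing the –OH group is 8 carbons long (octane).
An alcohol (–OH) is the principal characteristic group, giving the suffix -ol.
The numbering direction is chosen so that numbering from this end puts the hydroxyl group at C-3 rather than C-6.
This places the hydroxyl at C-3; a fluoro group at C-6.
The name is 6-fluorooctan-3-ol.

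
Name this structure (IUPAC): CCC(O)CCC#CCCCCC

Counting along the main chain through the –OH group and the multiple bond gives 12 carbons: the parent is dodecane.
The highest-priority functional group is an alcohol (–OH), so the name ends in -ol.
A C≡C triple bond in the chain gives the infix -yne-.
Number the chain so that numbering from this end puts the hydroxyl group at C-3 rather than C-10.
This places the hydroxyl at C-3; the triple bond between C-6 and C-7.
Putting it together: dodec-6-yn-3-ol.

dodec-6-yn-3-ol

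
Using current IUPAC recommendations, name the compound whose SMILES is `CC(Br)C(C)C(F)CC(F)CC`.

The longest continuous carbon chain has 8 atoms, so the parent hydride is octane.
Number the chain so that the substituent locant set {2,3,4,6} is lower than {3,5,6,7} at the first point of difference.
This places a bromo group at C-2; fluoro groups at C-4 and C-6; a methyl group at C-3.
Prefixes are listed alphabetically: bromo, fluoro, methyl.
Assembling the pieces gives 2-bromo-4,6-difluoro-3-methyloctane.

2-bromo-4,6-difluoro-3-methyloctane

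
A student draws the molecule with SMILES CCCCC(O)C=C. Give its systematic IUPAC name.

The longest carbon chain that includes the –OH group and the multiple bond has 7 carbons, so the parent hydride is heptane.
The principal characteristic group is an alcohol (–OH), named with the suffix -ol.
A C=C double bond in the chain gives the infix -ene-.
Choose the numbering such that numbering from this end puts the hydroxyl group at C-3 rather than C-5.
This places the hydroxyl at C-3; the double bond between C-1 and C-2.
Assembling the pieces gives hept-1-en-3-ol.

hept-1-en-3-ol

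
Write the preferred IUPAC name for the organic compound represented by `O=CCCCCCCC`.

The longest carbon chain that includes the –CHO group has 8 carbons, so the parent hydride is octane.
The highest-priority functional group is an aldehyde (terminal –CHO), so the name ends in -al.
Number the chain so that the aldehyde carbon is C-1 by definition.
Assembling the pieces gives octanal.

octanal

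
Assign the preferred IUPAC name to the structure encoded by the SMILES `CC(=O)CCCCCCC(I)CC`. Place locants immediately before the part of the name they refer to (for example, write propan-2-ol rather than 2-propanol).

9-iodoundecan-2-one

The longest carbon chain that includes the carbonyl has 11 carbons, so the parent hydride is undecane.
A ketone (C=O on an internal carbon) is the principal characteristic group, giving the suffix -one.
Choose the numbering such that numbering from this end puts the carbonyl group at C-2 rather than C-10.
This places the carbonyl at C-2; an iodo group at C-9.
Assembling the pieces gives 9-iodoundecan-2-one.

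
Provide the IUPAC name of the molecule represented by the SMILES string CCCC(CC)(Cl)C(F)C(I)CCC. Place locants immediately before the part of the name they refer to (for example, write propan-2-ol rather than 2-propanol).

The longest continuous carbon chain has 9 atoms, so the parent hydride is nonane.
The numbering direction is chosen so that the substituent locant set {4,4,5,6} is lower than {4,5,6,6} at the first point of difference.
With this numbering: a chloro group at C-4; an ethyl group at C-4; a fluoro group at C-5; an iodo group at C-6.
The substituents are ordered alphabetically, ignoring any di-/tri- multipliers.
Assembling the pieces gives 4-chloro-4-ethyl-5-fluoro-6-iodononane.

4-chloro-4-ethyl-5-fluoro-6-iodononane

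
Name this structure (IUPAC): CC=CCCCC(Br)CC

The longest chain bearing the multiple bond is 9 carbons long (nonane).
A C=C double bond in the chain gives the infix -ene-.
Number the chain so that numbering from this end puts the double bond at C-2 rather than C-7.
This places the double bond between C-2 and C-3; a bromo group at C-7.
Assembling the pieces gives 7-bromonon-2-ene.

7-bromonon-2-ene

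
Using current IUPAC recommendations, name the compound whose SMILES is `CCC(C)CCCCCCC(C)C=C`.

3,10-dimethyldodec-1-ene

Counting along the main chain through the multiple bond gives 12 carbons: the parent is dodecane.
The chain contains a C=C double bond, so the unsaturation ending is -ene.
The numbering direction is chosen so that numbering from this end puts the double bond at C-1 rather than C-11.
This places the double bond between C-1 and C-2; methyl groups at C-3 and C-10.
The name is 3,10-dimethyldodec-1-ene.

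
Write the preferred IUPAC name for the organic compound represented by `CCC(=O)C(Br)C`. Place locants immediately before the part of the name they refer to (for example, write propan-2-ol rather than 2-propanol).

Counting along the main chain through the carbonyl gives 5 carbons: the parent is pentane.
The highest-priority functional group is a ketone (C=O on an internal carbon), so the name ends in -one.
Choose the numbering such that the substituent locant set {2} is lower than {4} at the first point of difference.
With this numbering: the carbonyl at C-3; a bromo group at C-2.
Assembling the pieces gives 2-bromopentan-3-one.

2-bromopentan-3-one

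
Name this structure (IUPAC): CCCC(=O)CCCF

Counting along the main chain through the carbonyl gives 7 carbons: the parent is heptane.
A ketone (C=O on an internal carbon) is the principal characteristic group, giving the suffix -one.
Choose the numbering such that the substituent locant set {1} is lower than {7} at the first point of difference.
This places the carbonyl at C-4; a fluoro group at C-1.
Assembling the pieces gives 1-fluoroheptan-4-one.

1-fluoroheptan-4-one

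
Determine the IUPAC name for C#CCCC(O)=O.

pent-4-ynoic acid

The longest carbon chain that includes the –COOH group and the multiple bond has 5 carbons, so the parent hydride is pentane.
The highest-priority functional group is a carboxylic acid (terminal –COOH), so the name ends in -oic acid.
A C≡C triple bond in the chain gives the infix -yne-.
Number the chain so that the carboxylic acid carbon is C-1 by definition.
With this numbering: the triple bond between C-4 and C-5.
Putting it together: pent-4-ynoic acid.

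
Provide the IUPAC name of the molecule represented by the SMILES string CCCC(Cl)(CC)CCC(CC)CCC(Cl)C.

2,8-dichloro-5,8-diethylundecane

The longest carbon chain is 11 atoms: the parent is undecane.
The numbering direction is chosen so that the substituent locant set {2,5,8,8} is lower than {4,4,7,10} at the first point of difference.
With this numbering: chloro groups at C-2 and C-8; ethyl groups at C-5 and C-8.
Prefixes are listed alphabetically: chloro, ethyl.
Assembling the pieces gives 2,8-dichloro-5,8-diethylundecane.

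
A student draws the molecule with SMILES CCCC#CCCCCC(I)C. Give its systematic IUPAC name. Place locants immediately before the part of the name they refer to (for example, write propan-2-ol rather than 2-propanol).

Counting along the main chain through the multiple bond gives 11 carbons: the parent is undecane.
A C≡C triple bond in the chain gives the infix -yne-.
Number the chain so that numbering from this end puts the triple bond at C-4 rather than C-7.
With this numbering: the triple bond between C-4 and C-5; an iodo group at C-10.
The name is 10-iodoundec-4-yne.

10-iodoundec-4-yne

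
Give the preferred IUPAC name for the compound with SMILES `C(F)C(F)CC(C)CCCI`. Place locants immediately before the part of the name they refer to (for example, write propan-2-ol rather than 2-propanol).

The longest carbon chain is 7 atoms: the parent is heptane.
Number the chain so that the substituent locant set {1,2,4,7} is lower than {1,4,6,7} at the first point of difference.
This places fluoro groups at C-1 and C-2; an iodo group at C-7; a methyl group at C-4.
Substituent prefixes are cited in alphabetical order (multiplying prefixes like di-/tri- are ignored for ordering).
The name is 1,2-difluoro-7-iodo-4-methylheptane.

1,2-difluoro-7-iodo-4-methylheptane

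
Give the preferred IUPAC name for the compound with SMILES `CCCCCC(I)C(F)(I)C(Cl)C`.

The parent chain contains 9 carbons (nonane).
The numbering direction is chosen so that the substituent locant set {2,3,3,4} is lower than {6,7,7,8} at the first point of difference.
This places a chloro group at C-2; a fluoro group at C-3; iodo groups at C-3 and C-4.
The substituents are ordered alphabetically, ignoring any di-/tri- multipliers.
The name is 2-chloro-3-fluoro-3,4-diiodononane.

2-chloro-3-fluoro-3,4-diiodononane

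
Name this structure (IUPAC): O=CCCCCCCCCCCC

The longest chain bearing the –CHO group is 12 carbons long (dodecane).
An aldehyde (terminal –CHO) is the principal characteristic group, giving the suffix -al.
Choose the numbering such that the aldehyde carbon is C-1 by definition.
The name is dodecanal.

dodecanal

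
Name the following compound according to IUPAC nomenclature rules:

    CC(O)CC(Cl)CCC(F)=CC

The longest chain bearing the –OH group and the multiple bond is 9 carbons long (nonane).
An alcohol (–OH) is the principal characteristic group, giving the suffix -ol.
There is one C=C double bond, indicated by the ending -ene.
The numbering direction is chosen so that numbering from this end puts the hydroxyl group at C-2 rather than C-8.
With this numbering: the hydroxyl at C-2; the double bond between C-7 and C-8; a chloro group at C-4; a fluoro group at C-7.
Substituent prefixes are cited in alphabetical order (multiplying prefixes like di-/tri- are ignored for ordering).
The name is 4-chloro-7-fluoronon-7-en-2-ol.

4-chloro-7-fluoronon-7-en-2-ol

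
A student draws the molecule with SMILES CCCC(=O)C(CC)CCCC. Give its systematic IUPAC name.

5-ethylnonan-4-one

The longest chain bearing the carbonyl is 9 carbons long (nonane).
The highest-priority functional group is a ketone (C=O on an internal carbon), so the name ends in -one.
Choose the numbering such that numbering from this end puts the carbonyl group at C-4 rather than C-6.
That gives the carbonyl at C-4; an ethyl group at C-5.
Assembling the pieces gives 5-ethylnonan-4-one.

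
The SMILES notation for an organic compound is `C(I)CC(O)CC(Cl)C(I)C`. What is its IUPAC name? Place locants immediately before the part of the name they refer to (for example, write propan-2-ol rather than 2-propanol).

5-chloro-1,6-diiodoheptan-3-ol

Counting along the main chain through the –OH group gives 7 carbons: the parent is heptane.
An alcohol (–OH) is the principal characteristic group, giving the suffix -ol.
Choose the numbering such that numbering from this end puts the hydroxyl group at C-3 rather than C-5.
With this numbering: the hydroxyl at C-3; a chloro group at C-5; iodo groups at C-1 and C-6.
Prefixes are listed alphabetically: chloro, iodo.
Assembling the pieces gives 5-chloro-1,6-diiodoheptan-3-ol.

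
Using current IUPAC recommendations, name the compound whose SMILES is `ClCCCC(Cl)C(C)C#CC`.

Counting along the main chain through the multiple bond gives 8 carbons: the parent is octane.
There is one C≡C triple bond, indicated by the ending -yne.
Number the chain so that numbering from this end puts the triple bond at C-2 rather than C-6.
This places the triple bond between C-2 and C-3; chloro groups at C-5 and C-8; a methyl group at C-4.
The substituents are ordered alphabetically, ignoring any di-/tri- multipliers.
Putting it together: 5,8-dichloro-4-methyloct-2-yne.

5,8-dichloro-4-methyloct-2-yne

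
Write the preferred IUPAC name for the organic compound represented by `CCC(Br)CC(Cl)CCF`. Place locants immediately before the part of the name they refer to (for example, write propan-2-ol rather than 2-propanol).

5-bromo-3-chloro-1-fluoroheptane

The longest carbon chain is 7 atoms: the parent is heptane.
Number the chain so that the substituent locant set {1,3,5} is lower than {3,5,7} at the first point of difference.
That gives a bromo group at C-5; a chloro group at C-3; a fluoro group at C-1.
Prefixes are listed alphabetically: bromo, chloro, fluoro.
Putting it together: 5-bromo-3-chloro-1-fluoroheptane.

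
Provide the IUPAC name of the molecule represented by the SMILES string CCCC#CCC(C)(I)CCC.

7-iodo-7-methyldec-4-yne

Counting along the main chain through the multiple bond gives 10 carbons: the parent is decane.
The chain contains a C≡C triple bond, so the unsaturation ending is -yne.
The numbering direction is chosen so that numbering from this end puts the triple bond at C-4 rather than C-6.
This places the triple bond between C-4 and C-5; an iodo group at C-7; a methyl group at C-7.
The substituents are ordered alphabetically, ignoring any di-/tri- multipliers.
Assembling the pieces gives 7-iodo-7-methyldec-4-yne.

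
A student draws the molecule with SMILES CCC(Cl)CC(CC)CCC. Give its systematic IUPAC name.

3-chloro-5-ethyloctane

The longest carbon chain is 8 atoms: the parent is octane.
Number the chain so that the substituent locant set {3,5} is lower than {4,6} at the first point of difference.
That gives a chloro group at C-3; an ethyl group at C-5.
Prefixes are listed alphabetically: chloro, ethyl.
Putting it together: 3-chloro-5-ethyloctane.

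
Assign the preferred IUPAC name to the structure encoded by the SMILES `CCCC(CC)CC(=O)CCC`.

The longest carbon chain that includes the carbonyl has 9 carbons, so the parent hydride is nonane.
The highest-priority functional group is a ketone (C=O on an internal carbon), so the name ends in -one.
The numbering direction is chosen so that numbering from this end puts the carbonyl group at C-4 rather than C-6.
That gives the carbonyl at C-4; an ethyl group at C-6.
The name is 6-ethylnonan-4-one.

6-ethylnonan-4-one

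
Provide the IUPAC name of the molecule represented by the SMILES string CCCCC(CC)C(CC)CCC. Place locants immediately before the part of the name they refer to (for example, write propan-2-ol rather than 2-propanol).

4,5-diethylnonane

The longest carbon chain is 9 atoms: the parent is nonane.
Choose the numbering such that the substituent locant set {4,5} is lower than {5,6} at the first point of difference.
This places ethyl groups at C-4 and C-5.
Assembling the pieces gives 4,5-diethylnonane.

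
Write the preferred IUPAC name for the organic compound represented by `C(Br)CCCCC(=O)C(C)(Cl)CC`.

The longest chain bearing the carbonyl is 9 carbons long (nonane).
The principal characteristic group is a ketone (C=O on an internal carbon), named with the suffix -one.
The numbering direction is chosen so that numbering from this end puts the carbonyl group at C-4 rather than C-6.
This places the carbonyl at C-4; a bromo group at C-9; a chloro group at C-3; a methyl group at C-3.
Substituent prefixes are cited in alphabetical order (multiplying prefixes like di-/tri- are ignored for ordering).
The name is 9-bromo-3-chloro-3-methylnonan-4-one.

9-bromo-3-chloro-3-methylnonan-4-one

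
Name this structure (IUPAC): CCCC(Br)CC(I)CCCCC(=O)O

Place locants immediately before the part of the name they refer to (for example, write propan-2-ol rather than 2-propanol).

The longest carbon chain that includes the –COOH group has 11 carbons, so the parent hydride is undecane.
The principal characteristic group is a carboxylic acid (terminal –COOH), named with the suffix -oic acid.
The numbering direction is chosen so that the carboxylic acid carbon is C-1 by definition.
With this numbering: a bromo group at C-8; an iodo group at C-6.
Substituent prefixes are cited in alphabetical order (multiplying prefixes like di-/tri- are ignored for ordering).
Assembling the pieces gives 8-bromo-6-iodoundecanoic acid.

8-bromo-6-iodoundecanoic acid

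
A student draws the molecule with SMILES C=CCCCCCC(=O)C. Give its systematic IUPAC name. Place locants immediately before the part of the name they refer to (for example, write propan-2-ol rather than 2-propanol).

The longest carbon chain that includes the carbonyl and the multiple bond has 9 carbons, so the parent hydride is nonane.
The highest-priority functional group is a ketone (C=O on an internal carbon), so the name ends in -one.
The chain contains a C=C double bond, so the unsaturation ending is -ene.
Number the chain so that numbering from this end puts the carbonyl group at C-2 rather than C-8.
This places the carbonyl at C-2; the double bond between C-8 and C-9.
Assembling the pieces gives non-8-en-2-one.

non-8-en-2-one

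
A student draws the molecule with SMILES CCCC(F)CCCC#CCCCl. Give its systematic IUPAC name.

The longest chain bearing the multiple bond is 11 carbons long (undecane).
The chain contains a C≡C triple bond, so the unsaturation ending is -yne.
Choose the numbering such that numbering from this end puts the triple bond at C-3 rather than C-8.
With this numbering: the triple bond between C-3 and C-4; a chloro group at C-1; a fluoro group at C-8.
The substituents are ordered alphabetically, ignoring any di-/tri- multipliers.
The name is 1-chloro-8-fluoroundec-3-yne.

1-chloro-8-fluoroundec-3-yne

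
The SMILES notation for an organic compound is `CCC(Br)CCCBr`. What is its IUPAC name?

1,4-dibromohexane

The longest continuous carbon chain has 6 atoms, so the parent hydride is hexane.
The numbering direction is chosen so that the substituent locant set {1,4} is lower than {3,6} at the first point of difference.
That gives bromo groups at C-1 and C-4.
The name is 1,4-dibromohexane.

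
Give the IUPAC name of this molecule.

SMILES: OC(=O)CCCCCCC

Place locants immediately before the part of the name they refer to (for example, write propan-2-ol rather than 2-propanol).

The longest carbon chain that includes the –COOH group has 8 carbons, so the parent hydride is octane.
The principal characteristic group is a carboxylic acid (terminal –COOH), named with the suffix -oic acid.
Number the chain so that the carboxylic acid carbon is C-1 by definition.
Assembling the pieces gives octanoic acid.

octanoic acid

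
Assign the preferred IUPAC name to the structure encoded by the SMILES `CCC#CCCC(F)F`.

7,7-difluorohept-3-yne

The longest carbon chain that includes the multiple bond has 7 carbons, so the parent hydride is heptane.
A C≡C triple bond in the chain gives the infix -yne-.
Number the chain so that numbering from this end puts the triple bond at C-3 rather than C-4.
That gives the triple bond between C-3 and C-4; two fluoro groups at C-7.
Assembling the pieces gives 7,7-difluorohept-3-yne.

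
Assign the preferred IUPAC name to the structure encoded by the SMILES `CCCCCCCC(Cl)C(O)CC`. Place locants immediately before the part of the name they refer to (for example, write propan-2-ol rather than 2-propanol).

4-chloroundecan-3-ol

The longest chain bearing the –OH group is 11 carbons long (undecane).
The highest-priority functional group is an alcohol (–OH), so the name ends in -ol.
Choose the numbering such that numbering from this end puts the hydroxyl group at C-3 rather than C-9.
With this numbering: the hydroxyl at C-3; a chloro group at C-4.
Putting it together: 4-chloroundecan-3-ol.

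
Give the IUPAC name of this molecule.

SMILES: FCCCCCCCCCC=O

10-fluorodecanal

Counting along the main chain through the –CHO group gives 10 carbons: the parent is decane.
The highest-priority functional group is an aldehyde (terminal –CHO), so the name ends in -al.
Number the chain so that the aldehyde carbon is C-1 by definition.
With this numbering: a fluoro group at C-10.
Putting it together: 10-fluorodecanal.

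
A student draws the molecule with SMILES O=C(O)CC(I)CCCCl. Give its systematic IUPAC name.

6-chloro-3-iodohexanoic acid

The longest chain bearing the –COOH group is 6 carbons long (hexane).
The principal characteristic group is a carboxylic acid (terminal –COOH), named with the suffix -oic acid.
Number the chain so that the carboxylic acid carbon is C-1 by definition.
That gives a chloro group at C-6; an iodo group at C-3.
Substituent prefixes are cited in alphabetical order (multiplying prefixes like di-/tri- are ignored for ordering).
The name is 6-chloro-3-iodohexanoic acid.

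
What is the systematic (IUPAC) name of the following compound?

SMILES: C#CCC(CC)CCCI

Counting along the main chain through the multiple bond gives 7 carbons: the parent is heptane.
A C≡C triple bond in the chain gives the infix -yne-.
Number the chain so that numbering from this end puts the triple bond at C-1 rather than C-6.
That gives the triple bond between C-1 and C-2; an ethyl group at C-4; an iodo group at C-7.
Prefixes are listed alphabetically: ethyl, iodo.
The name is 4-ethyl-7-iodohept-1-yne.

4-ethyl-7-iodohept-1-yne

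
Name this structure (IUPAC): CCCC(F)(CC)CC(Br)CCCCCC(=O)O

7-bromo-9-ethyl-9-fluorododecanoic acid

Counting along the main chain through the –COOH group gives 12 carbons: the parent is dodecane.
A carboxylic acid (terminal –COOH) is the principal characteristic group, giving the suffix -oic acid.
Number the chain so that the carboxylic acid carbon is C-1 by definition.
This places a bromo group at C-7; an ethyl group at C-9; a fluoro group at C-9.
Substituent prefixes are cited in alphabetical order (multiplying prefixes like di-/tri- are ignored for ordering).
The name is 7-bromo-9-ethyl-9-fluorododecanoic acid.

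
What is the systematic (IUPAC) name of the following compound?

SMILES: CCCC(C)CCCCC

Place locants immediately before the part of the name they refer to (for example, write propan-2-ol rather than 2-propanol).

The longest continuous carbon chain has 9 atoms, so the parent hydride is nonane.
Choose the numbering such that the substituent locant set {4} is lower than {6} at the first point of difference.
This places a methyl group at C-4.
The name is 4-methylnonane.

4-methylnonane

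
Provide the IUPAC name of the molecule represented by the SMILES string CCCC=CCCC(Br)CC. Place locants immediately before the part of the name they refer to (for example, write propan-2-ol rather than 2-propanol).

8-bromodec-4-ene

Counting along the main chain through the multiple bond gives 10 carbons: the parent is decane.
The chain contains a C=C double bond, so the unsaturation ending is -ene.
The numbering direction is chosen so that numbering from this end puts the double bond at C-4 rather than C-6.
That gives the double bond between C-4 and C-5; a bromo group at C-8.
Putting it together: 8-bromodec-4-ene.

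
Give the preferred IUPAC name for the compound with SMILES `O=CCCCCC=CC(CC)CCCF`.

The longest chain bearing the –CHO group and the multiple bond is 11 carbons long (undecane).
The highest-priority functional group is an aldehyde (terminal –CHO), so the name ends in -al.
The chain contains a C=C double bond, so the unsaturation ending is -ene.
Number the chain so that the aldehyde carbon is C-1 by definition.
With this numbering: the double bond between C-6 and C-7; an ethyl group at C-8; a fluoro group at C-11.
Substituent prefixes are cited in alphabetical order (multiplying prefixes like di-/tri- are ignored for ordering).
Putting it together: 8-ethyl-11-fluoroundec-6-enal.

8-ethyl-11-fluoroundec-6-enal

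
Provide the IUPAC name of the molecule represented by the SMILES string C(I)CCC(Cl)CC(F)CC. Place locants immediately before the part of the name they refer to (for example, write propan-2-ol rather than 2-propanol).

4-chloro-6-fluoro-1-iodooctane

The parent chain contains 8 carbons (octane).
The numbering direction is chosen so that the substituent locant set {1,4,6} is lower than {3,5,8} at the first point of difference.
That gives a chloro group at C-4; a fluoro group at C-6; an iodo group at C-1.
Prefixes are listed alphabetically: chloro, fluoro, iodo.
Putting it together: 4-chloro-6-fluoro-1-iodooctane.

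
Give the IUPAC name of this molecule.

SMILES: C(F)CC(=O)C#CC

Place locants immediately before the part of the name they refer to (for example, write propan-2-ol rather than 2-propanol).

Counting along the main chain through the carbonyl and the multiple bond gives 6 carbons: the parent is hexane.
The principal characteristic group is a ketone (C=O on an internal carbon), named with the suffix -one.
There is one C≡C triple bond, indicated by the ending -yne.
Number the chain so that numbering from this end puts the carbonyl group at C-3 rather than C-4.
With this numbering: the carbonyl at C-3; the triple bond between C-4 and C-5; a fluoro group at C-1.
Assembling the pieces gives 1-fluorohex-4-yn-3-one.

1-fluorohex-4-yn-3-one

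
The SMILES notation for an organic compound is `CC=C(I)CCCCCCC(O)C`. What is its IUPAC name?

The longest carbon chain that includes the –OH group and the multiple bond has 11 carbons, so the parent hydride is undecane.
The principal characteristic group is an alcohol (–OH), named with the suffix -ol.
The chain contains a C=C double bond, so the unsaturation ending is -ene.
The numbering direction is chosen so that numbering from this end puts the hydroxyl group at C-2 rather than C-10.
That gives the hydroxyl at C-2; the double bond between C-9 and C-10; an iodo group at C-9.
Putting it together: 9-iodoundec-9-en-2-ol.

9-iodoundec-9-en-2-ol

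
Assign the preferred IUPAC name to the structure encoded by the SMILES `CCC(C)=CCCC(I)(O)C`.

2-iodo-6-methyloct-5-en-2-ol

Counting along the main chain through the –OH group and the multiple bond gives 8 carbons: the parent is octane.
The principal characteristic group is an alcohol (–OH), named with the suffix -ol.
There is one C=C double bond, indicated by the ending -ene.
The numbering direction is chosen so that numbering from this end puts the hydroxyl group at C-2 rather than C-7.
This places the hydroxyl at C-2; the double bond between C-5 and C-6; an iodo group at C-2; a methyl group at C-6.
The substituents are ordered alphabetically, ignoring any di-/tri- multipliers.
The name is 2-iodo-6-methyloct-5-en-2-ol.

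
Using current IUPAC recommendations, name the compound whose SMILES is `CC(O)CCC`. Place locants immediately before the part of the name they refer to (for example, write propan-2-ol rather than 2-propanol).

pentan-2-ol

Counting along the main chain through the –OH group gives 5 carbons: the parent is pentane.
The principal characteristic group is an alcohol (–OH), named with the suffix -ol.
The numbering direction is chosen so that numbering from this end puts the hydroxyl group at C-2 rather than C-4.
That gives the hydroxyl at C-2.
The name is pentan-2-ol.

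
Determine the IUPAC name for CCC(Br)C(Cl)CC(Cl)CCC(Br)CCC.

3,9-dibromo-4,6-dichlorododecane

The parent chain contains 12 carbons (dodecane).
Choose the numbering such that the substituent locant set {3,4,6,9} is lower than {4,7,9,10} at the first point of difference.
That gives bromo groups at C-3 and C-9; chloro groups at C-4 and C-6.
The substituents are ordered alphabetically, ignoring any di-/tri- multipliers.
Assembling the pieces gives 3,9-dibromo-4,6-dichlorododecane.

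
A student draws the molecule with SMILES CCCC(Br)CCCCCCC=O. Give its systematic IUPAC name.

The longest chain bearing the –CHO group is 11 carbons long (undecane).
An aldehyde (terminal –CHO) is the principal characteristic group, giving the suffix -al.
Choose the numbering such that the aldehyde carbon is C-1 by definition.
With this numbering: a bromo group at C-8.
Putting it together: 8-bromoundecanal.

8-bromoundecanal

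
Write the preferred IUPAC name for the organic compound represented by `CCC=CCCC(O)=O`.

The longest chain bearing the –COOH group and the multiple bond is 7 carbons long (heptane).
A carboxylic acid (terminal –COOH) is the principal characteristic group, giving the suffix -oic acid.
There is one C=C double bond, indicated by the ending -ene.
The numbering direction is chosen so that the carboxylic acid carbon is C-1 by definition.
This places the double bond between C-4 and C-5.
Putting it together: hept-4-enoic acid.

hept-4-enoic acid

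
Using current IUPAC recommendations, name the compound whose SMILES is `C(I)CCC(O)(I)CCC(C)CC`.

Counting along the main chain through the –OH group gives 9 carbons: the parent is nonane.
The highest-priority functional group is an alcohol (–OH), so the name ends in -ol.
Number the chain so that numbering from this end puts the hydroxyl group at C-4 rather than C-6.
That gives the hydroxyl at C-4; iodo groups at C-1 and C-4; a methyl group at C-7.
The substituents are ordered alphabetically, ignoring any di-/tri- multipliers.
Assembling the pieces gives 1,4-diiodo-7-methylnonan-4-ol.

1,4-diiodo-7-methylnonan-4-ol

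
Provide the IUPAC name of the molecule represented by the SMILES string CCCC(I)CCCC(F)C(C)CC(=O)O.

4-fluoro-8-iodo-3-methylundecanoic acid

The longest carbon chain that includes the –COOH group has 11 carbons, so the parent hydride is undecane.
A carboxylic acid (terminal –COOH) is the principal characteristic group, giving the suffix -oic acid.
Number the chain so that the carboxylic acid carbon is C-1 by definition.
With this numbering: a fluoro group at C-4; an iodo group at C-8; a methyl group at C-3.
Prefixes are listed alphabetically: fluoro, iodo, methyl.
Assembling the pieces gives 4-fluoro-8-iodo-3-methylundecanoic acid.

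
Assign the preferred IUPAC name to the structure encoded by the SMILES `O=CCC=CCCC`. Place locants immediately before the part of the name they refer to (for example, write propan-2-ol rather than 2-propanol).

Counting along the main chain through the –CHO group and the multiple bond gives 7 carbons: the parent is heptane.
The principal characteristic group is an aldehyde (terminal –CHO), named with the suffix -al.
A C=C double bond in the chain gives the infix -ene-.
Number the chain so that the aldehyde carbon is C-1 by definition.
With this numbering: the double bond between C-3 and C-4.
Assembling the pieces gives hept-3-enal.

hept-3-enal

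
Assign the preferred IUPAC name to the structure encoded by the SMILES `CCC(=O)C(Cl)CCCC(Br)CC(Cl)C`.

Counting along the main chain through the carbonyl gives 11 carbons: the parent is undecane.
The highest-priority functional group is a ketone (C=O on an internal carbon), so the name ends in -one.
The numbering direction is chosen so that numbering from this end puts the carbonyl group at C-3 rather than C-9.
With this numbering: the carbonyl at C-3; a bromo group at C-8; chloro groups at C-4 and C-10.
Substituent prefixes are cited in alphabetical order (multiplying prefixes like di-/tri- are ignored for ordering).
Putting it together: 8-bromo-4,10-dichloroundecan-3-one.

8-bromo-4,10-dichloroundecan-3-one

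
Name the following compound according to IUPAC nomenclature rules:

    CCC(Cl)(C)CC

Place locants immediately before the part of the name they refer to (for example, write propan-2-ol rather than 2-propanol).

3-chloro-3-methylpentane

The parent chain contains 5 carbons (pentane).
The molecule is symmetric, so either numbering direction gives the same locants.
This places a chloro group at C-3; a methyl group at C-3.
Prefixes are listed alphabetically: chloro, methyl.
Putting it together: 3-chloro-3-methylpentane.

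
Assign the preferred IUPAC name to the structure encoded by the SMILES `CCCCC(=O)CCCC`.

nonan-5-one

The longest carbon chain that includes the carbonyl has 9 carbons, so the parent hydride is nonane.
The principal characteristic group is a ketone (C=O on an internal carbon), named with the suffix -one.
Numbering from either end gives identical locants here.
With this numbering: the carbonyl at C-5.
Assembling the pieces gives nonan-5-one.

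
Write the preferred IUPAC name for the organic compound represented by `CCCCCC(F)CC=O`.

The longest carbon chain that includes the –CHO group has 8 carbons, so the parent hydride is octane.
The highest-priority functional group is an aldehyde (terminal –CHO), so the name ends in -al.
Number the chain so that the aldehyde carbon is C-1 by definition.
With this numbering: a fluoro group at C-3.
Putting it together: 3-fluorooctanal.

3-fluorooctanal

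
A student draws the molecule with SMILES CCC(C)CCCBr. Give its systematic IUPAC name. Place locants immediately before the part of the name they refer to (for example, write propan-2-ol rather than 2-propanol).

1-bromo-4-methylhexane

The longest carbon chain is 6 atoms: the parent is hexane.
Choose the numbering such that the substituent locant set {1,4} is lower than {3,6} at the first point of difference.
With this numbering: a bromo group at C-1; a methyl group at C-4.
Substituent prefixes are cited in alphabetical order (multiplying prefixes like di-/tri- are ignored for ordering).
Assembling the pieces gives 1-bromo-4-methylhexane.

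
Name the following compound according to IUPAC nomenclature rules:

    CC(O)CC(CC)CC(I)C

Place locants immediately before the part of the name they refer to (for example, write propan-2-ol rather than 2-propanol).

The longest chain bearing the –OH group is 7 carbons long (heptane).
An alcohol (–OH) is the principal characteristic group, giving the suffix -ol.
Number the chain so that numbering from this end puts the hydroxyl group at C-2 rather than C-6.
This places the hydroxyl at C-2; an ethyl group at C-4; an iodo group at C-6.
The substituents are ordered alphabetically, ignoring any di-/tri- multipliers.
Assembling the pieces gives 4-ethyl-6-iodoheptan-2-ol.

4-ethyl-6-iodoheptan-2-ol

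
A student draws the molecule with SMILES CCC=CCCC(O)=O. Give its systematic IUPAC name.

The longest carbon chain that includes the –COOH group and the multiple bond has 7 carbons, so the parent hydride is heptane.
A carboxylic acid (terminal –COOH) is the principal characteristic group, giving the suffix -oic acid.
There is one C=C double bond, indicated by the ending -ene.
Choose the numbering such that the carboxylic acid carbon is C-1 by definition.
That gives the double bond between C-4 and C-5.
Putting it together: hept-4-enoic acid.

hept-4-enoic acid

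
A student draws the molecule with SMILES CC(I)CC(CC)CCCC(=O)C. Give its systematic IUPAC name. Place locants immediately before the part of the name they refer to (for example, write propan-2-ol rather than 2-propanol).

6-ethyl-8-iodononan-2-one

The longest carbon chain that includes the carbonyl has 9 carbons, so the parent hydride is nonane.
A ketone (C=O on an internal carbon) is the principal characteristic group, giving the suffix -one.
Number the chain so that numbering from this end puts the carbonyl group at C-2 rather than C-8.
This places the carbonyl at C-2; an ethyl group at C-6; an iodo group at C-8.
Substituent prefixes are cited in alphabetical order (multiplying prefixes like di-/tri- are ignored for ordering).
Assembling the pieces gives 6-ethyl-8-iodononan-2-one.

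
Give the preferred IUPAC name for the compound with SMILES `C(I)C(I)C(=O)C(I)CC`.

Counting along the main chain through the carbonyl gives 6 carbons: the parent is hexane.
A ketone (C=O on an internal carbon) is the principal characteristic group, giving the suffix -one.
Choose the numbering such that numbering from this end puts the carbonyl group at C-3 rather than C-4.
With this numbering: the carbonyl at C-3; iodo groups at C-1 and C-2 and C-4.
Putting it together: 1,2,4-triiodohexan-3-one.

1,2,4-triiodohexan-3-one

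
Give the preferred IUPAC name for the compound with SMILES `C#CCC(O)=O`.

but-3-ynoic acid

The longest carbon chain that includes the –COOH group and the multiple bond has 4 carbons, so the parent hydride is butane.
The principal characteristic group is a carboxylic acid (terminal –COOH), named with the suffix -oic acid.
There is one C≡C triple bond, indicated by the ending -yne.
Number the chain so that the carboxylic acid carbon is C-1 by definition.
This places the triple bond between C-3 and C-4.
Assembling the pieces gives but-3-ynoic acid.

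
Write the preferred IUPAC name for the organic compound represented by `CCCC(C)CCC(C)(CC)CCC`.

The longest continuous carbon chain has 10 atoms, so the parent hydride is decane.
Number the chain so that the substituent locant set {4,4,7} is lower than {4,7,7} at the first point of difference.
With this numbering: an ethyl group at C-4; methyl groups at C-4 and C-7.
The substituents are ordered alphabetically, ignoring any di-/tri- multipliers.
The name is 4-ethyl-4,7-dimethyldecane.

4-ethyl-4,7-dimethyldecane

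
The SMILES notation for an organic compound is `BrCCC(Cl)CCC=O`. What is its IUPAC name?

6-bromo-4-chlorohexanal

Counting along the main chain through the –CHO group gives 6 carbons: the parent is hexane.
The highest-priority functional group is an aldehyde (terminal –CHO), so the name ends in -al.
Choose the numbering such that the aldehyde carbon is C-1 by definition.
With this numbering: a bromo group at C-6; a chloro group at C-4.
Prefixes are listed alphabetically: bromo, chloro.
The name is 6-bromo-4-chlorohexanal.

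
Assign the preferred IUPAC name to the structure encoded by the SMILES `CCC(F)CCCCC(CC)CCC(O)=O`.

The longest chain bearing the –COOH group is 11 carbons long (undecane).
The principal characteristic group is a carboxylic acid (terminal –COOH), named with the suffix -oic acid.
Choose the numbering such that the carboxylic acid carbon is C-1 by definition.
This places an ethyl group at C-4; a fluoro group at C-9.
The substituents are ordered alphabetically, ignoring any di-/tri- multipliers.
Putting it together: 4-ethyl-9-fluoroundecanoic acid.

4-ethyl-9-fluoroundecanoic acid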